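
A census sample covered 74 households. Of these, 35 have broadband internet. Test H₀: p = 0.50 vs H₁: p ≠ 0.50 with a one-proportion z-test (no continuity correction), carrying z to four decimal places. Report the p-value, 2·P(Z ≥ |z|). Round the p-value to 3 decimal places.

p-value = 0.642

p̂ = 35/74 = 0.47297.
SE₀ = √(0.50·0.50/74) = 0.058124.
z = (p̂ − p₀)/SE = (35/74 − 0.50)/0.058124 ≈ -0.4650.
From the standard normal, 2·P(Z ≥ |z|) = 0.642.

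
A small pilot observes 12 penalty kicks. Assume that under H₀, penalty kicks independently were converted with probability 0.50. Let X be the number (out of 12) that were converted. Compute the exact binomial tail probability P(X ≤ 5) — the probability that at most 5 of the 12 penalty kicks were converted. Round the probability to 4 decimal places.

P = 0.3872

X is binomial with n = 12 and p = 0.50.
P(X ≤ 5) = Σ_{j=0}^{5} C(12,j)·0.50^j·0.50^{12−j}.
= 0.000244 + 0.002930 + 0.016113 + 0.053711 + 0.120850 + 0.193359 = 0.3872.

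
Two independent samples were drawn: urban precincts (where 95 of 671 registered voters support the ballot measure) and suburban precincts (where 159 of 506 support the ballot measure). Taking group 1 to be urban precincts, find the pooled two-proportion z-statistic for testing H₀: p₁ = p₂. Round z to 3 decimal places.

p̂₁ = 95/671 = 0.14158, p̂₂ = 159/506 = 0.31423.
Pooling: p̂ = 254/1177 = 0.21580.
SE = √[p̂(1−p̂)(1/n₁+1/n₂)] = √[0.21580·0.78420·(1/671+1/506)] ≈ 0.024221.
z = -0.17265/0.024221 = -7.128.

z = -7.128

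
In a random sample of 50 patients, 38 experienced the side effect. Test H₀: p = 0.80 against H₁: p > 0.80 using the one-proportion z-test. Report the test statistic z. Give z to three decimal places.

z = -0.707

p̂ = 38/50 = 0.76000.
Null standard error: √(0.80·0.20/50) = √0.003200000 = 0.056569.
z = (p̂ − p₀)/SE = (0.76000 − 0.80)/0.056569 = -0.707.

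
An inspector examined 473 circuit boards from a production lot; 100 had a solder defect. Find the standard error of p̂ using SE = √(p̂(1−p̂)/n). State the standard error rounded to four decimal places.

SE = 0.0188

The sample proportion is 100/473 = 0.21142.
p̂(1−p̂) = 0.21142·0.78858 = 0.166722.
SE = √(0.166722/473) = 0.0188.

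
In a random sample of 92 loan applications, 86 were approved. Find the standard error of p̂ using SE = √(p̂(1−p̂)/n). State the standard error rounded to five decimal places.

SE = 0.02574

p̂ = 86/92 = 0.93478.
p̂(1−p̂) = 0.93478·0.06522 = 0.060966.
SE = √(0.060966/92) = 0.02574.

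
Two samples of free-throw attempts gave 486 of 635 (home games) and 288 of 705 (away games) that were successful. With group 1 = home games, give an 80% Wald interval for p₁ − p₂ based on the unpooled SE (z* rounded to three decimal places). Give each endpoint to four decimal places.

(0.3248, 0.3889)

p̂₁ = 486/635 = 0.76535, p̂₂ = 288/705 = 0.40851; p̂₁ − p̂₂ = 0.35684.
SE = √(0.000282814 + 0.000342737) = √0.000625551 = 0.025011.
The 80% critical value is z* = 1.282. Margin of error = 0.03206.
So the interval runs from 0.3248 to 0.3889.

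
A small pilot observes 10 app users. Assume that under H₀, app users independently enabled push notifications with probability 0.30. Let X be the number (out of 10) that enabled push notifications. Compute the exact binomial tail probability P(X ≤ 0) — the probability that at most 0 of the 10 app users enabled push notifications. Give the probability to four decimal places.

P = 0.0282

X is binomial with n = 10 and p = 0.30.
P(X ≤ 0) = C(10,0)·0.30^0·0.70^10.
= 0.028248 = 0.0282.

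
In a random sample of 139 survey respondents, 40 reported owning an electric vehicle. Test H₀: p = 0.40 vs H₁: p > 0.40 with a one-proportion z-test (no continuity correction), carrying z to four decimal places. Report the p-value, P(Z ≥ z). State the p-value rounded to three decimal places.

Sample proportion p̂ = 40/139 = 0.28777.
Under H₀, SE = √(p₀(1−p₀)/n) = √(0.40·0.60/139) = √0.001726619 = 0.041553.
Test statistic (full precision, shown to 4 dp): z = (40/139 − 0.40)/SE₀ ≈ -2.7009.
From the standard normal, P(Z ≥ z) = 0.997.

p-value = 0.997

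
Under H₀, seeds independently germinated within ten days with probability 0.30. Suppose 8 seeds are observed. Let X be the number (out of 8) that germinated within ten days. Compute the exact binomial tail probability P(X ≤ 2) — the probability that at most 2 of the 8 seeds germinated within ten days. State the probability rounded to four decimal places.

X ~ Binomial(n=8, p=0.30).
P(X ≤ 2) = C(8,0)·0.30^0·0.70^8 + C(8,1)·0.30^1·0.70^7 + C(8,2)·0.30^2·0.70^6.
= 0.057648 + 0.197650 + 0.296475 = 0.5518.

P = 0.5518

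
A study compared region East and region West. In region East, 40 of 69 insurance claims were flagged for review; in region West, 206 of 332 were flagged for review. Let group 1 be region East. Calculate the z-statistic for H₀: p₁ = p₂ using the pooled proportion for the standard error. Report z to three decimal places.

p̂₁ = 40/69 = 0.57971, p̂₂ = 206/332 = 0.62048.
Pooled p̂ = (40+206)/(69+332) = 246/401 = 0.61347.
Pooled SE = √[0.2371254·0.01750480] ≈ 0.064427.
z = -0.04077/0.064427 = -0.633.

z = -0.633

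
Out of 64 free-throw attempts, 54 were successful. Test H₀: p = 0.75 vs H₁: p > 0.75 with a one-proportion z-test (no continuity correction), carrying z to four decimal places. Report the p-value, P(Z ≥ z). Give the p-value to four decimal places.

With x = 54 successes in n = 64, p̂ = 0.84375.
SE₀ = √(0.75·0.25/64) = 0.054127.
Test statistic (full precision, shown to 4 dp): z = (54/64 − 0.75)/SE₀ ≈ 1.7321.
p-value = P(Z ≥ z) with z = 1.7321 → 0.0416.

p-value = 0.0416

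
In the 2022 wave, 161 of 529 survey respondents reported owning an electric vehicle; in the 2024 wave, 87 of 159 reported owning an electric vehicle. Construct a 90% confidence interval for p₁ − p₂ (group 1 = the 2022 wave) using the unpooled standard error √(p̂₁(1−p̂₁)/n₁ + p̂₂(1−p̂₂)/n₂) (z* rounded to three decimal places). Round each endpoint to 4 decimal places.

(-0.3156, -0.1700)

p̂₁ = 161/529 = 0.30435, p̂₂ = 87/159 = 0.54717; p̂₁ − p̂₂ = -0.24282.
Unpooled SE = √(p̂₁(1−p̂₁)/n₁ + p̂₂(1−p̂₂)/n₂) = √(0.000400227 + 0.001558333) = 0.044256.
For 90% confidence, z* = 1.645. Margin = 1.645·0.044256 = 0.07280.
CI: -0.24282 ± 0.07280 = (-0.3156, -0.1700).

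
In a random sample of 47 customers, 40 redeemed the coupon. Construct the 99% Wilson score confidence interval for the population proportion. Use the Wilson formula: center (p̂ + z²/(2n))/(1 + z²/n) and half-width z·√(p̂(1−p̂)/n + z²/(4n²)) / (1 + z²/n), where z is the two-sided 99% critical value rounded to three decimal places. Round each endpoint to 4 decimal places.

Here p̂ = 40/47 = 0.85106 and z = 2.576 (z² = 6.635776).
1 + z²/n = 1.141187.
Center = (0.85106 + 0.070593)/1.141187 = 0.80763.
Radicand: p̂(1−p̂)/n + z²/(4n²) = 0.002696898 + 0.000750993 = 0.003447891.
Half-width = z·√(radicand)/denom = 2.576·0.058719/1.141187 = 0.13255.
Interval: 0.80763 ± 0.13255 → (0.6751, 0.9402).

(0.6751, 0.9402)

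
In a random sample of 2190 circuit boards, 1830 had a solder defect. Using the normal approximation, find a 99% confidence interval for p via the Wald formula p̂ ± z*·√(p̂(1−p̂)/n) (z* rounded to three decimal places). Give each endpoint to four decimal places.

(0.8152, 0.8560)

Sample proportion p̂ = 1830/2190 = 0.83562.
Standard error of p̂: √(0.137362/2190) = √0.000062722 = 0.007920.
z* = 2.576 at the 99% level.
Margin = 2.576·0.007920 = 0.02040.
Interval: 0.83562 ± 0.02040 → (0.8152, 0.8560).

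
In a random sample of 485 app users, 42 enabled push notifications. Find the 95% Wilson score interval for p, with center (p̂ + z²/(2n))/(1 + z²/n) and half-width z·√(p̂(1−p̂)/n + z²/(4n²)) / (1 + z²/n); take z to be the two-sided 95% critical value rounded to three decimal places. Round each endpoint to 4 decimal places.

Here p̂ = 42/485 = 0.08660 and z = 1.960 (z² = 3.841600).
1 + z²/n = 1.007921.
Adjusted center: (0.08660 + z²/(2n))/1.007921 = 0.08985.
Radicand: p̂(1−p̂)/n + z²/(4n²) = 0.000163090 + 0.000004083 = 0.000167173.
Half-width = z·√(radicand)/denom = 1.960·0.012930/1.007921 = 0.02514.
Interval: 0.08985 ± 0.02514 → (0.0647, 0.1150).

(0.0647, 0.1150)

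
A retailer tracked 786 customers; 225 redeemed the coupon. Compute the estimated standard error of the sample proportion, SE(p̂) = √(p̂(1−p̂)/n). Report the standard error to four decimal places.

SE = 0.0161

Sample proportion p̂ = 225/786 = 0.28626.
p̂(1−p̂) = 0.204315.
SE = √(0.204315/786) = √0.000259943 = 0.0161.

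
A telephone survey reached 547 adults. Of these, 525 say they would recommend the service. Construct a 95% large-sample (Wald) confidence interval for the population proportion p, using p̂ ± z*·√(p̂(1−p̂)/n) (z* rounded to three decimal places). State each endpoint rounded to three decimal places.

(0.943, 0.976)

Sample proportion p̂ = 525/547 = 0.95978.
Standard error of p̂: √(0.038602/547) = √0.000070570 = 0.008401.
z* = 1.960 at the 95% level.
Margin = 1.960·0.008401 = 0.01647.
Interval: 0.95978 ± 0.01647 → (0.943, 0.976).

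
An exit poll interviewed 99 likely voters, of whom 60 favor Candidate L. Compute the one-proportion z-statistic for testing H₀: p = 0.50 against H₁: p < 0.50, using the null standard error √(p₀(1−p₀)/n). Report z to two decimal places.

The sample proportion is 60/99 = 0.60606.
SE₀ = √(0.50·0.50/99) = 0.050252.
Test statistic: z = 0.10606/0.050252 = 2.11.

z = 2.11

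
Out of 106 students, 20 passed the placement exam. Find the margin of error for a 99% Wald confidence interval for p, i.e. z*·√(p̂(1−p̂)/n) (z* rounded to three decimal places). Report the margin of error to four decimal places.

ME = 0.0979

p̂ = 20/106 = 0.18868.
SE = √(p̂(1−p̂)/n) = √(0.153079/106) = 0.038002.
For 99% confidence, z* = 2.576.
Margin of error = z*·SE = 2.576 × 0.038002 = 0.0979.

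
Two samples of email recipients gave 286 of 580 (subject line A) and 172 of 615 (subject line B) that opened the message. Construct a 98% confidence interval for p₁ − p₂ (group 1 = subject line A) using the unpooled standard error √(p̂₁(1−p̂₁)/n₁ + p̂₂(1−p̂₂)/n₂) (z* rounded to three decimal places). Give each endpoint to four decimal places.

p̂₁ = 286/580 = 0.49310, p̂₂ = 172/615 = 0.27967; p̂₁ − p̂₂ = 0.21343.
SE = √(0.000430952 + 0.000327572) = √0.000758524 = 0.027541.
For 98% confidence, z* = 2.326. Margin = 2.326·0.027541 = 0.06406.
Interval: 0.21343 ± 0.06406 → (0.1494, 0.2775).

(0.1494, 0.2775)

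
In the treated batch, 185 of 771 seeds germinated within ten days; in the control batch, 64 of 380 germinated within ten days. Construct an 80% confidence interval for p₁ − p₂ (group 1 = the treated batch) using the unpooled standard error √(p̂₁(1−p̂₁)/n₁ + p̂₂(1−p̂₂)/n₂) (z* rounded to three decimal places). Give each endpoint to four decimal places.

(0.0400, 0.1031)

p̂₁ = 185/771 = 0.23995, p̂₂ = 64/380 = 0.16842; p̂₁ − p̂₂ = 0.07153.
Unpooled SE = √(p̂₁(1−p̂₁)/n₁ + p̂₂(1−p̂₂)/n₂) = √(0.000236541 + 0.000368567) = 0.024599.
For 80% confidence, z* = 1.282. Margin = 1.282·0.024599 = 0.03154.
CI: 0.07153 ± 0.03154 = (0.0400, 0.1031).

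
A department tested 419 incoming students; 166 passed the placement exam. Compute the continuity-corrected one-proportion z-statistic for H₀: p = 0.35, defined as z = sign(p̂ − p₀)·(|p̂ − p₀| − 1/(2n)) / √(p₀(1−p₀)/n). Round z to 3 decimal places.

p̂ = 166/419 = 0.39618. p̂ − p₀ = 0.046181.
Continuity correction 1/(2n) = 1/838 = 0.001193.
Corrected numerator: |0.046181| − 0.001193 = 0.044988.
Under H₀, SE = √(p₀(1−p₀)/n) = √(0.35·0.65/419) = √0.000542959 = 0.023301.
z = (+)0.044988/0.023301 = 1.931.

z = 1.931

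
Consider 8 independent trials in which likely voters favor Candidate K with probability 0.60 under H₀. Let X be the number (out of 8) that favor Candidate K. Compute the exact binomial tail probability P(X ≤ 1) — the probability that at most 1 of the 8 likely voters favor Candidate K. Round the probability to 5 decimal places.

X is binomial with n = 8 and p = 0.60.
P(X ≤ 1) = C(8,0)·0.60^0·0.40^8 + C(8,1)·0.60^1·0.40^7.
= 0.000655 + 0.007864 = 0.00852.

P = 0.00852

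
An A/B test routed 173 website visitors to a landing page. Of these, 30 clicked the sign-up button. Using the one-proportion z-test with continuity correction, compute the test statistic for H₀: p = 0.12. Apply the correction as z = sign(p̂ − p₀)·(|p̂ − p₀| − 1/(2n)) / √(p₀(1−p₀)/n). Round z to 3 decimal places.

z = 2.045

p̂ = 30/173 = 0.17341. p̂ − p₀ = 0.053410.
Continuity correction 1/(2n) = 1/346 = 0.002890.
Corrected numerator: |0.053410| − 0.002890 = 0.050520.
SE₀ = √(0.12·0.88/173) = 0.024706.
z = +0.050520/0.024706 = 2.045.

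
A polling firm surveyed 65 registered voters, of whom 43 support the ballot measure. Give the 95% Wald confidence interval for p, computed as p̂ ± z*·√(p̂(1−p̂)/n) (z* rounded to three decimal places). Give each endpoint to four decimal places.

(0.5465, 0.7766)

With x = 43 successes in n = 65, p̂ = 0.66154.
SE(p̂) = √(0.66154·0.33846/65) = 0.058692.
z* = 1.960 at the 95% level.
Margin of error: 1.960 × 0.058692 = 0.11504.
So the interval runs from 0.5465 to 0.7766.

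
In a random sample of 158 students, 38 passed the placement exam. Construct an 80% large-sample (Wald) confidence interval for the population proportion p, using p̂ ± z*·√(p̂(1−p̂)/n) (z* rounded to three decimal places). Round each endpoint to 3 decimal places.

(0.197, 0.284)

Sample proportion p̂ = 38/158 = 0.24051.
SE(p̂) = √(0.24051·0.75949/158) = 0.034001.
For 80% confidence, z* = 1.282.
Margin = 1.282·0.034001 = 0.04359.
CI: 0.24051 ± 0.04359 = (0.197, 0.284).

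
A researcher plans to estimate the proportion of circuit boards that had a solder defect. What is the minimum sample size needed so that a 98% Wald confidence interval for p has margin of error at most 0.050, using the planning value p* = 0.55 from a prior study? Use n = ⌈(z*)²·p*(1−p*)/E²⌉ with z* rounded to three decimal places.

n = 536

The 98% critical value is z* = 2.326.
p*(1−p*) = 0.2475.
Required n before rounding: 5.410276 × 0.2475 / 0.050² = 535.617.
⌈535.617⌉ = 536.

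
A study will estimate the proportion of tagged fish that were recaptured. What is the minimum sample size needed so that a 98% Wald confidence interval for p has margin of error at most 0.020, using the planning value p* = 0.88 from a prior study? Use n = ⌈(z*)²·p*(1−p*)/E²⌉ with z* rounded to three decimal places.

n = 1429

z* = 2.326 at the 98% level.
p*(1−p*) = 0.1056.
(z*)²·p*(1−p*)/E² = 5.410276·0.1056/0.000400 = 1428.313.
Rounding up, n = 1429.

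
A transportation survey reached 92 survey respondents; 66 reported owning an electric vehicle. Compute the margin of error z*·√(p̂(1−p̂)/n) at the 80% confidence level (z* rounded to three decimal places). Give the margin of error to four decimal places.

Sample proportion p̂ = 66/92 = 0.71739.
SE(p̂) = √(0.71739·0.28261/92) = 0.046944.
For 80% confidence, z* = 1.282.
So ME = 0.0602.

ME = 0.0602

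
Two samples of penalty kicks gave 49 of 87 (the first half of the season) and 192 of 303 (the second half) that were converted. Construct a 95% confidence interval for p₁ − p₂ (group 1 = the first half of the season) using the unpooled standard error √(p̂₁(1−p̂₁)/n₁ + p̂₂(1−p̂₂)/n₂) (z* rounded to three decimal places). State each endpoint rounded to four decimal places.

p̂₁ = 0.56322, p̂₂ = 0.63366, so the observed difference is -0.07044.
Unpooled SE = √(p̂₁(1−p̂₁)/n₁ + p̂₂(1−p̂₂)/n₂) = √(0.002827626 + 0.000766119) = 0.059948.
For 95% confidence, z* = 1.960. Margin of error = 0.11750.
CI: -0.07044 ± 0.11750 = (-0.1879, 0.0471).

(-0.1879, 0.0471)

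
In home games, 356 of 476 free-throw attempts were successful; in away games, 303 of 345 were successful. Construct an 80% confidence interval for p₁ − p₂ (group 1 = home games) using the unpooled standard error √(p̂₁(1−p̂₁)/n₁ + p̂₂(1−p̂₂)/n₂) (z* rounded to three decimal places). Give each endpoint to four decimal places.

p̂₁ = 356/476 = 0.74790, p̂₂ = 303/345 = 0.87826; p̂₁ − p̂₂ = -0.13036.
Unpooled SE = √(p̂₁(1−p̂₁)/n₁ + p̂₂(1−p̂₂)/n₂) = √(0.000396105 + 0.000309909) = 0.026571.
z* = 1.282 at the 80% level. Margin of error = 0.03406.
CI: -0.13036 ± 0.03406 = (-0.1644, -0.0963).

(-0.1644, -0.0963)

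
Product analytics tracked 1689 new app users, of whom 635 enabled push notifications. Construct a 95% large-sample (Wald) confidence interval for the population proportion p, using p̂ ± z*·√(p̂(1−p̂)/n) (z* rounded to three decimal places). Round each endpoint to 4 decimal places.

The sample proportion is 635/1689 = 0.37596.
SE(p̂) = √(0.37596·0.62404/1689) = 0.011786.
For 95% confidence, z* = 1.960.
Margin = 1.960·0.011786 = 0.02310.
So the interval runs from 0.3529 to 0.3991.

(0.3529, 0.3991)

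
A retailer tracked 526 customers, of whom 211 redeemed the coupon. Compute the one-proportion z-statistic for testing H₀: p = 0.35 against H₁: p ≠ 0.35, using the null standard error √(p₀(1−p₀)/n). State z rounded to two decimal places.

With x = 211 successes in n = 526, p̂ = 0.40114.
SE₀ = √(0.35·0.65/526) = 0.020797.
z = (0.40114 − 0.35)/0.020797 = 0.05114/0.020797 = 2.46.

z = 2.46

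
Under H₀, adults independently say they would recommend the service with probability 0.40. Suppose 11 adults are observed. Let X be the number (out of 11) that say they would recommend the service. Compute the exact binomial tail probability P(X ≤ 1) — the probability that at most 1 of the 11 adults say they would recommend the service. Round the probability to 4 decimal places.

P = 0.0302

X is binomial with n = 11 and p = 0.40.
P(X ≤ 1) = C(11,0)·0.40^0·0.60^11 + C(11,1)·0.40^1·0.60^10.
= 0.003628 + 0.026605 = 0.0302.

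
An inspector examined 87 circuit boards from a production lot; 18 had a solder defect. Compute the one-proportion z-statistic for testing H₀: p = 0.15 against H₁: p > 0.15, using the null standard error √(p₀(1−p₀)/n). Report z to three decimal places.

z = 1.486

p̂ = 18/87 = 0.20690.
Under H₀, SE = √(p₀(1−p₀)/n) = √(0.15·0.85/87) = √0.001465517 = 0.038282.
z = (0.20690 − 0.15)/0.038282 = 0.05690/0.038282 = 1.486.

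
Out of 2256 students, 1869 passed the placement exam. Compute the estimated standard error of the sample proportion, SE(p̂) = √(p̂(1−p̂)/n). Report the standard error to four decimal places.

With x = 1869 successes in n = 2256, p̂ = 0.82846.
p̂(1−p̂) = 0.142114.
Dividing by n and taking the root: √0.000062994 = 0.0079.

SE = 0.0079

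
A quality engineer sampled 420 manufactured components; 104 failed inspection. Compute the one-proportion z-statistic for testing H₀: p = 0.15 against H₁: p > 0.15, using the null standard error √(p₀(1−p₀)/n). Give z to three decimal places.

The sample proportion is 104/420 = 0.24762.
Null standard error: √(0.15·0.85/420) = √0.000303571 = 0.017423.
z = (p̂ − p₀)/SE = (0.24762 − 0.15)/0.017423 = 5.603.

z = 5.603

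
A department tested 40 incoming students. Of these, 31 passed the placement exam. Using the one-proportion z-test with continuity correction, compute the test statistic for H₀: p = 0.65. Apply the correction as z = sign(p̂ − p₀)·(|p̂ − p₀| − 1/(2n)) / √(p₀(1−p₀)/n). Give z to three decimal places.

z = 1.492

The sample proportion is 31/40 = 0.77500. p̂ − p₀ = 0.125000.
Continuity correction 1/(2n) = 1/80 = 0.012500.
Corrected numerator: |0.125000| − 0.012500 = 0.112500.
Null standard error: √(0.65·0.35/40) = √0.005687500 = 0.075416.
z = +0.112500/0.075416 = 1.492.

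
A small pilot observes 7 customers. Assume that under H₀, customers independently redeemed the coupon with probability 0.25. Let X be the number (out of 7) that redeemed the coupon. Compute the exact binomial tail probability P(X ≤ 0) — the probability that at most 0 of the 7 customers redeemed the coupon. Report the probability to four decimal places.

P = 0.1335

X is binomial with n = 7 and p = 0.25.
P(X ≤ 0) = C(7,0)·0.25^0·0.75^7.
= 0.133484 = 0.1335.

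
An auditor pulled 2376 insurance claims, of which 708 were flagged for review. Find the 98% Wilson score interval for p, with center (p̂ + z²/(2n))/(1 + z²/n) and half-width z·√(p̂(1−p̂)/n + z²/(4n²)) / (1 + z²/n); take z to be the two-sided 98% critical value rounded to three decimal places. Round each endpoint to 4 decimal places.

(0.2766, 0.3202)

Here p̂ = 708/2376 = 0.29798 and z = 2.326 (z² = 5.410276).
1 + z²/n = 1.002277.
Adjusted center: (0.29798 + z²/(2n))/1.002277 = 0.29844.
Radicand: p̂(1−p̂)/n + z²/(4n²) = 0.000088042 + 0.000000240 = 0.000088282.
Half-width = z·√(radicand)/denom = 2.326·0.009396/1.002277 = 0.02181.
So the interval runs from 0.2766 to 0.3202.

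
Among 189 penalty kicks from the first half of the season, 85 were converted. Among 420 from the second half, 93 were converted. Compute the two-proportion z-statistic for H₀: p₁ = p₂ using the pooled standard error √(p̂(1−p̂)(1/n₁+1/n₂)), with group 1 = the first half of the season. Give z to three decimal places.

z = 5.731

p̂₁ = 85/189 = 0.44974, p̂₂ = 93/420 = 0.22143.
Pooled p̂ = (85+93)/(189+420) = 178/609 = 0.29228.
SE = √[p̂(1−p̂)(1/n₁+1/n₂)] = √[0.29228·0.70772·(1/189+1/420)] ≈ 0.039837.
z = (p̂₁ − p̂₂)/SE = (0.44974 − 0.22143)/0.039837 = 0.22831/0.039837 = 5.731.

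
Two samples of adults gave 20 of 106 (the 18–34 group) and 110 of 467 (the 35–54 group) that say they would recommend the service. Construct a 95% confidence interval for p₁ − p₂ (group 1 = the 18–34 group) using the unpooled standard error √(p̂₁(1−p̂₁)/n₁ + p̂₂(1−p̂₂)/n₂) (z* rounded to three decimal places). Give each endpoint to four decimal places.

(-0.1307, 0.0370)

p̂₁ = 20/106 = 0.18868, p̂₂ = 110/467 = 0.23555; p̂₁ − p̂₂ = -0.04687.
SE = √(0.001444145 + 0.000385576) = √0.001829721 = 0.042775.
For 95% confidence, z* = 1.960. Margin of error = 0.08384.
Interval: -0.04687 ± 0.08384 → (-0.1307, 0.0370).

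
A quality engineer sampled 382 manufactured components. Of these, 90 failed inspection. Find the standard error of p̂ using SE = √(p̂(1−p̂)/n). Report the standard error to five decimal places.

SE = 0.02171

p̂ = 90/382 = 0.23560.
p̂(1−p̂) = 0.23560·0.76440 = 0.180093.
SE = √(0.180093/382) = √0.000471448 = 0.02171.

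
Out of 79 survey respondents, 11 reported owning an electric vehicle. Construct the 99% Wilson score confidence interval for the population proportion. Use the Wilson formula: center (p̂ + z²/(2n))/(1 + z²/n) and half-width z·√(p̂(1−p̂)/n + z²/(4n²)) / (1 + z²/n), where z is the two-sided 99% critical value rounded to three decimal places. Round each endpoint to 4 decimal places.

p̂ = 11/79 = 0.13924; z = 2.576, so z² = 6.635776.
Denominator 1 + z²/n = 1 + 6.635776/79 = 1.083997.
Center = (0.13924 + 0.041999)/1.083997 = 0.16720.
Radicand: p̂(1−p̂)/n + z²/(4n²) = 0.001517121 + 0.000265814 = 0.001782935.
Half-width = z·√(radicand)/denom = 2.576·0.042225/1.083997 = 0.10034.
Interval: 0.16720 ± 0.10034 → (0.0669, 0.2675).

(0.0669, 0.2675)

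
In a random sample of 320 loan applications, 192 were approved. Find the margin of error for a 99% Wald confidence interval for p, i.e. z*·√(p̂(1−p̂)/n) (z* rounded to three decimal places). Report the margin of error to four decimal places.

Sample proportion p̂ = 192/320 = 0.60000.
SE = √(p̂(1−p̂)/n) = √(0.240000/320) = 0.027386.
The 99% critical value is z* = 2.576.
Margin of error = z*·SE = 2.576 × 0.027386 = 0.0705.

ME = 0.0705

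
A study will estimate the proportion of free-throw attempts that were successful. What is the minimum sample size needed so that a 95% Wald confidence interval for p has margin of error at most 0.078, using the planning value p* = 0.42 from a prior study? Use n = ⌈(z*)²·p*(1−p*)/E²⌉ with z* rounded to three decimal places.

The 95% critical value is z* = 1.960.
p*(1−p*) = 0.42·0.58 = 0.2436.
(z*)²·p*(1−p*)/E² = 3.841600·0.2436/0.006084 = 153.816.
⌈153.816⌉ = 154.

n = 154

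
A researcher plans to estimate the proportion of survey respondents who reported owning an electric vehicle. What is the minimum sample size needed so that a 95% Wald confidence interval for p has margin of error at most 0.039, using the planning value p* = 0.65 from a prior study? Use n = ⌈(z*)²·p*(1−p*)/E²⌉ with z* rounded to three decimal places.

For 95% confidence, z* = 1.960.
p*(1−p*) = 0.65·0.35 = 0.2275.
Required n before rounding: 3.841600 × 0.2275 / 0.039² = 574.598.
Rounding up, n = 575.

n = 575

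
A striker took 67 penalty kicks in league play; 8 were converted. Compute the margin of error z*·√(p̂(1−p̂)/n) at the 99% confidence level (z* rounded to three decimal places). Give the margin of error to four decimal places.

Sample proportion p̂ = 8/67 = 0.11940.
SE(p̂) = √(0.11940·0.88060/67) = 0.039615.
z* = 2.576 at the 99% level.
Margin of error = z*·SE = 2.576 × 0.039615 = 0.1020.

ME = 0.1020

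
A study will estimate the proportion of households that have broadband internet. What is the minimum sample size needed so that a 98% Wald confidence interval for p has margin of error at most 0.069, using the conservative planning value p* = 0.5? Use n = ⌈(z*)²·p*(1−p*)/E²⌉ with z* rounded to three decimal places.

n = 285

For 98% confidence, z* = 2.326.
p*(1−p*) = 0.2500.
Required n before rounding: 5.410276 × 0.2500 / 0.069² = 284.093.
⌈284.093⌉ = 285.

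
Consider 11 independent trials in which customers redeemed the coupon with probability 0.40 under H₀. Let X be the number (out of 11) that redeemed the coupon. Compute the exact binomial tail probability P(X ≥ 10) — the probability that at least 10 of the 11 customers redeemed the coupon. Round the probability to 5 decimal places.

P = 0.00073

X ~ Binomial(n=11, p=0.40).
P(X ≥ 10) = C(11,10)·0.40^10·0.60^1 + C(11,11)·0.40^11·0.60^0.
= 0.000692 + 0.000042 = 0.00073.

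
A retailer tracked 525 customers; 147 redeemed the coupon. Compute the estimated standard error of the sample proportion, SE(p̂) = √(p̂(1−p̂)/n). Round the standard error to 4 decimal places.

SE = 0.0196

Sample proportion p̂ = 147/525 = 0.28000.
p̂(1−p̂) = 0.28000·0.72000 = 0.201600.
SE = √(0.201600/525) = √0.000384000 = 0.0196.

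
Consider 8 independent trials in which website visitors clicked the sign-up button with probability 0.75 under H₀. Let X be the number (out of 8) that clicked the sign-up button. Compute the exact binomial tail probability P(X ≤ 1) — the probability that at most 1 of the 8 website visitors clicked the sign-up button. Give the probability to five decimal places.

X ~ Binomial(n=8, p=0.75).
P(X ≤ 1) = C(8,0)·0.75^0·0.25^8 + C(8,1)·0.75^1·0.25^7.
= 0.000015 + 0.000366 = 0.00038.

P = 0.00038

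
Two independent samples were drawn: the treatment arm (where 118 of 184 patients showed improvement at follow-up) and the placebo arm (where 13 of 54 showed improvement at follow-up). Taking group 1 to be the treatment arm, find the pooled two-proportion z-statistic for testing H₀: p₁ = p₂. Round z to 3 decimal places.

z = 5.203

Sample proportions: p̂₁ = 118/184 = 0.64130 and p̂₂ = 13/54 = 0.24074.
Pooled p̂ = (118+13)/(184+54) = 131/238 = 0.55042.
SE = √[p̂(1−p̂)(1/n₁+1/n₂)] = √[0.55042·0.44958·(1/184+1/54)] ≈ 0.076990.
z = (p̂₁ − p̂₂)/SE = (0.64130 − 0.24074)/0.076990 = 0.40056/0.076990 = 5.203.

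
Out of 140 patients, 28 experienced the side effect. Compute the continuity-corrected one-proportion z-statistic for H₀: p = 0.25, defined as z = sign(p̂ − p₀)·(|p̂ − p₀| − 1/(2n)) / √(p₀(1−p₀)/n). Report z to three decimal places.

Sample proportion p̂ = 28/140 = 0.20000. p̂ − p₀ = -0.050000.
1/(2n) = 0.003571.
Corrected numerator: |-0.050000| − 0.003571 = 0.046429.
Null standard error: √(0.25·0.75/140) = √0.001339286 = 0.036596.
z = (−)0.046429/0.036596 = -1.269.

z = -1.269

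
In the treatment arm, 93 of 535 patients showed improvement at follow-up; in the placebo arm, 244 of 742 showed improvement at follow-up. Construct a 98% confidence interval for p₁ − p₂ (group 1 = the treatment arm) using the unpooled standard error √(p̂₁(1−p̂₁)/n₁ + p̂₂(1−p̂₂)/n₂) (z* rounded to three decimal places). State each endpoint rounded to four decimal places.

(-0.2103, -0.0997)

p̂₁ = 0.17383, p̂₂ = 0.32884, so the observed difference is -0.15501.
Unpooled SE = √(p̂₁(1−p̂₁)/n₁ + p̂₂(1−p̂₂)/n₂) = √(0.000268438 + 0.000297446) = 0.023788.
The 98% critical value is z* = 2.326. Margin of error = 0.05533.
Interval: -0.15501 ± 0.05533 → (-0.2103, -0.0997).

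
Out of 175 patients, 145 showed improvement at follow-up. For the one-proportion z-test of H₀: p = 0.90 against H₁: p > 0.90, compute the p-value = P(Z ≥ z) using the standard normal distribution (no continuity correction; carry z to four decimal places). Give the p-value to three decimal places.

The sample proportion is 145/175 = 0.82857.
SE₀ = √(0.90·0.10/175) = 0.022678.
Test statistic (full precision, shown to 4 dp): z = (145/175 − 0.90)/SE₀ ≈ -3.1497.
p-value = P(Z ≥ z) with z = -3.1497 → 0.999.

p-value = 0.999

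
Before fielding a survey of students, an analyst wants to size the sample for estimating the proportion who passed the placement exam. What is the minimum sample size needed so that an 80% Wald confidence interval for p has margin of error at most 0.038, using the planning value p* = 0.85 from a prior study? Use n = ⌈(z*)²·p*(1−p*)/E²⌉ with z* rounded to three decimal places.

n = 146

The 80% critical value is z* = 1.282.
p*(1−p*) = 0.85·0.15 = 0.1275.
(z*)²·p*(1−p*)/E² = 1.643524·0.1275/0.001444 = 145.117.
Rounding up, n = 146.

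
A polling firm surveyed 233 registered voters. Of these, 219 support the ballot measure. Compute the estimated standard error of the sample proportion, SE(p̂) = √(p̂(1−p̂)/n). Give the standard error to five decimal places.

SE = 0.01557

Sample proportion p̂ = 219/233 = 0.93991.
p̂(1−p̂) = 0.056479.
Dividing by n and taking the root: √0.000242399 = 0.01557.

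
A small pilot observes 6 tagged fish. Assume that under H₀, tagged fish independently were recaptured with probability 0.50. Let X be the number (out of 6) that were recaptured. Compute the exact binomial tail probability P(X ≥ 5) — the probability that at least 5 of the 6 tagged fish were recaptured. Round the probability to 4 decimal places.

X is binomial with n = 6 and p = 0.50.
P(X ≥ 5) = C(6,5)·0.50^5·0.50^1 + C(6,6)·0.50^6·0.50^0.
= 0.093750 + 0.015625 = 0.1094.

P = 0.1094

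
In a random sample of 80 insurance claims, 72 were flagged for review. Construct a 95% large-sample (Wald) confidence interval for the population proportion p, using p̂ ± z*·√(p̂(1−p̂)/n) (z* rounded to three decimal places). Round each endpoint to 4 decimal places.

Sample proportion p̂ = 72/80 = 0.90000.
SE(p̂) = √(0.90000·0.10000/80) = 0.033541.
For 95% confidence, z* = 1.960.
Margin = 1.960·0.033541 = 0.06574.
Interval: 0.90000 ± 0.06574 → (0.8343, 0.9657).

(0.8343, 0.9657)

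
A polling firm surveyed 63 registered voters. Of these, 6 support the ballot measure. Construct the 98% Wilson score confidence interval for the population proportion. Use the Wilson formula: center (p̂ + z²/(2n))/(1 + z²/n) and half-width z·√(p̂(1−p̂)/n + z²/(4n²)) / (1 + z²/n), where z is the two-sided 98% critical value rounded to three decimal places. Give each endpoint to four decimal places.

(0.0387, 0.2158)

p̂ = 6/63 = 0.09524; z = 2.326, so z² = 5.410276.
1 + z²/n = 1.085877.
Center = (0.09524 + 0.042939)/1.085877 = 0.12725.
Radicand: p̂(1−p̂)/n + z²/(4n²) = 0.001367743 + 0.000340783 = 0.001708526.
Half-width = z·√(radicand)/denom = 2.326·0.041334/1.085877 = 0.08854.
CI: 0.12725 ± 0.08854 = (0.0387, 0.2158).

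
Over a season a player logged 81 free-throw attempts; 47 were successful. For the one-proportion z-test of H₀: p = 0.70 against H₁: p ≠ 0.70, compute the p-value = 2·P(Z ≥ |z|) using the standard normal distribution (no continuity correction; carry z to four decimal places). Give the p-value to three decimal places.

p-value = 0.019

The sample proportion is 47/81 = 0.58025.
Under H₀, SE = √(p₀(1−p₀)/n) = √(0.70·0.30/81) = √0.002592593 = 0.050918.
z = (p̂ − p₀)/SE = (47/81 − 0.70)/0.050918 ≈ -2.3519.
From the standard normal, 2·P(Z ≥ |z|) = 0.019.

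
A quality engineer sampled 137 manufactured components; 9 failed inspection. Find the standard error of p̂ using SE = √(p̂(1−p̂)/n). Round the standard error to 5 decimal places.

Sample proportion p̂ = 9/137 = 0.06569.
p̂(1−p̂) = 0.061375.
SE = √(0.061375/137) = √0.000447993 = 0.02117.

SE = 0.02117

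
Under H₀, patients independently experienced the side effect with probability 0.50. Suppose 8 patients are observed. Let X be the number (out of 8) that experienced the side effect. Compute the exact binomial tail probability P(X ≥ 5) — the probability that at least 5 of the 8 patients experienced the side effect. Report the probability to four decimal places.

P = 0.3633

X is binomial with n = 8 and p = 0.50.
P(X ≥ 5) = C(8,5)·0.50^5·0.50^3 + C(8,6)·0.50^6·0.50^2 + C(8,7)·0.50^7·0.50^1 + C(8,8)·0.50^8·0.50^0.
= 0.218750 + 0.109375 + 0.031250 + 0.003906 = 0.3633.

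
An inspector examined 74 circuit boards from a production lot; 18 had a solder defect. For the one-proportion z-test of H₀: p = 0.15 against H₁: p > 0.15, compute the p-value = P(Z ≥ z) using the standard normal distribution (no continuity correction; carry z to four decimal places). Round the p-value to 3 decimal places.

p-value = 0.012

The sample proportion is 18/74 = 0.24324.
Null standard error: √(0.15·0.85/74) = √0.001722973 = 0.041509.
z = (p̂ − p₀)/SE = (18/74 − 0.15)/0.041509 ≈ 2.2464.
From the standard normal, P(Z ≥ z) = 0.012.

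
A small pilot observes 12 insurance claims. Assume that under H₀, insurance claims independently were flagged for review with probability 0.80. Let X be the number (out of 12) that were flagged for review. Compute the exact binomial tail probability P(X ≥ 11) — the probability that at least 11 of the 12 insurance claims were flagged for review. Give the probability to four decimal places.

X is binomial with n = 12 and p = 0.80.
P(X ≥ 11) = C(12,11)·0.80^11·0.20^1 + C(12,12)·0.80^12·0.20^0.
= 0.206158 + 0.068719 = 0.2749.

P = 0.2749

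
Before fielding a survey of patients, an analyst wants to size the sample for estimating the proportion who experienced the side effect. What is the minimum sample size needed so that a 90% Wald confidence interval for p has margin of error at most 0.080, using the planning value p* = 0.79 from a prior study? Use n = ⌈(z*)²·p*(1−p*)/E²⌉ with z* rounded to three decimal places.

For 90% confidence, z* = 1.645.
p*(1−p*) = 0.79·0.21 = 0.1659.
(z*)²·p*(1−p*)/E² = 2.706025·0.1659/0.006400 = 70.145.
Rounding up, n = 71.

n = 71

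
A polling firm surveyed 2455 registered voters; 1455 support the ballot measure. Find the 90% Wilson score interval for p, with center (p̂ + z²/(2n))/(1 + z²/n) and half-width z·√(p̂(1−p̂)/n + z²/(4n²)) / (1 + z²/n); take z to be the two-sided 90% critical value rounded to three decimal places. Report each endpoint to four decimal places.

Here p̂ = 1455/2455 = 0.59267 and z = 1.645 (z² = 2.706025).
1 + z²/n = 1.001102.
Adjusted center: (0.59267 + z²/(2n))/1.001102 = 0.59257.
Radicand: p̂(1−p̂)/n + z²/(4n²) = 0.000098335 + 0.000000112 = 0.000098447.
Half-width = 1.645·√0.000098447/1.001102 = 0.01630.
CI: 0.59257 ± 0.01630 = (0.5763, 0.6089).

(0.5763, 0.6089)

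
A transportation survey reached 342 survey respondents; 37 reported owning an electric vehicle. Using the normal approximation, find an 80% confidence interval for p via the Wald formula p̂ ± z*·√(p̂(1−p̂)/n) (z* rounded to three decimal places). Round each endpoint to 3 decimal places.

(0.087, 0.130)

The sample proportion is 37/342 = 0.10819.
Standard error of p̂: √(0.096483/342) = √0.000282113 = 0.016796.
z* = 1.282 at the 80% level.
Margin of error: 1.282 × 0.016796 = 0.02153.
Interval: 0.10819 ± 0.02153 → (0.087, 0.130).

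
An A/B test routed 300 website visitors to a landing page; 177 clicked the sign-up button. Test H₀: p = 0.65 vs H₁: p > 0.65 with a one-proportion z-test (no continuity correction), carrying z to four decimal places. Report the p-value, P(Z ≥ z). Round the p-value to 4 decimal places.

p̂ = 177/300 = 0.59000.
Null standard error: √(0.65·0.35/300) = √0.000758333 = 0.027538.
z = (p̂ − p₀)/SE = (177/300 − 0.65)/0.027538 ≈ -2.1788.
From the standard normal, P(Z ≥ z) = 0.9853.

p-value = 0.9853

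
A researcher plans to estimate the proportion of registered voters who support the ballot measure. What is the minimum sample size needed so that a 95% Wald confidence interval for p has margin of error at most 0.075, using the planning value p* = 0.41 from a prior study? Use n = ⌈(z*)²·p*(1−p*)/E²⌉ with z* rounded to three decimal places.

n = 166

For 95% confidence, z* = 1.960.
p*(1−p*) = 0.41·0.59 = 0.2419.
Required n before rounding: 3.841600 × 0.2419 / 0.075² = 165.206.
Rounding up, n = 166.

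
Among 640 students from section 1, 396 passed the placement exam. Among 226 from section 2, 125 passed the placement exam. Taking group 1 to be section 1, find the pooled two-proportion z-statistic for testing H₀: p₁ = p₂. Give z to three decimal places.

z = 1.733

Sample proportions: p̂₁ = 396/640 = 0.61875 and p̂₂ = 125/226 = 0.55310.
Pooled p̂ = (396+125)/(640+226) = 521/866 = 0.60162.
SE = √[p̂(1−p̂)(1/n₁+1/n₂)] = √[0.60162·0.39838·(1/640+1/226)] ≈ 0.037881.
z = 0.06565/0.037881 = 1.733.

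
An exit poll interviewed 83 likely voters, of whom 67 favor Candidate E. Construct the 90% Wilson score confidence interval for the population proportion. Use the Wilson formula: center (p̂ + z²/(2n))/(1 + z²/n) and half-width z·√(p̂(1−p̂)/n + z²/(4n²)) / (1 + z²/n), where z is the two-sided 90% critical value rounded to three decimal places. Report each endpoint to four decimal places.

p̂ = 67/83 = 0.80723; z = 1.645, so z² = 2.706025.
Denominator 1 + z²/n = 1 + 2.706025/83 = 1.032603.
Center = (0.80723 + 0.016301)/1.032603 = 0.79753.
Radicand: p̂(1−p̂)/n + z²/(4n²) = 0.001874824 + 0.000098201 = 0.001973025.
Half-width = 1.645·√0.001973025/1.032603 = 0.07076.
CI: 0.79753 ± 0.07076 = (0.7268, 0.8683).

(0.7268, 0.8683)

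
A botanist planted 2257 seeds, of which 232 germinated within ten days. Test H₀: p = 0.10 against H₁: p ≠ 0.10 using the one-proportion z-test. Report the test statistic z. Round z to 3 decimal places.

Sample proportion p̂ = 232/2257 = 0.10279.
Null standard error: √(0.10·0.90/2257) = √0.000039876 = 0.006315.
z = (p̂ − p₀)/SE = (0.10279 − 0.10)/0.006315 = 0.442.

z = 0.442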